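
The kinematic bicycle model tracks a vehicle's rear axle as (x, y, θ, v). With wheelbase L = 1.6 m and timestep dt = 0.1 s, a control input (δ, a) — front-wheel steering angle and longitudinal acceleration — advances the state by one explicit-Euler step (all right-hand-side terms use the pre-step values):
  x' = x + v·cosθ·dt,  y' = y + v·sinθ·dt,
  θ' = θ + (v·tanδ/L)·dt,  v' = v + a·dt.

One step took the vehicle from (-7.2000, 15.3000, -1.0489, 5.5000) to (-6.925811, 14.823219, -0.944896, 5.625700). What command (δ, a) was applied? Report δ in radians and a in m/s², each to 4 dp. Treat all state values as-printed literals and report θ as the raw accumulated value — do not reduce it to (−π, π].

δ = 0.2938, a = 1.2570

a = (v'−v)/dt = (0.125700)/0.1 = 1.2570
Δθ = θ'−θ = 0.104004;  (v·dt/L) = 5.5000·0.1/1.6 = 0.343750
tan δ = Δθ·L/(v·dt) = 0.302557  →  δ = 0.2938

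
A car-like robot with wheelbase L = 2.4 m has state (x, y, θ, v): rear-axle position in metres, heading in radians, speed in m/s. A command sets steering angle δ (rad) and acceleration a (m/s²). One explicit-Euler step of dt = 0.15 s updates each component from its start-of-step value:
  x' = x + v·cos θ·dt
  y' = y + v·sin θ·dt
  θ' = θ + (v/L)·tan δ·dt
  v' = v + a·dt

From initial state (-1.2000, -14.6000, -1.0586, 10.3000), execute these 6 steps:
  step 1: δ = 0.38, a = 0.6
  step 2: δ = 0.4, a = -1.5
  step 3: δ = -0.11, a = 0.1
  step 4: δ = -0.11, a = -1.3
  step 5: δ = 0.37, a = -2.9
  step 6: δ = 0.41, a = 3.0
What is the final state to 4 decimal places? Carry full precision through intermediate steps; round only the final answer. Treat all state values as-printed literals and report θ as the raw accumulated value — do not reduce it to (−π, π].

after step 1 (δ=0.38, a=0.6): (-0.442806, -15.946730, -0.801478, 10.390000)
after step 2 (δ=0.4, a=-1.5): (0.641357, -17.066334, -0.526927, 10.165000)
after step 3 (δ=-0.11, a=0.1): (1.959285, -17.833099, -0.597094, 10.180000)
after step 4 (δ=-0.11, a=-1.3): (3.222073, -18.691642, -0.667365, 9.985000)
after step 5 (δ=0.37, a=-2.9): (4.398488, -19.618628, -0.425315, 9.550000)
after step 6 (δ=0.41, a=3.0): (5.703365, -20.209688, -0.165894, 10.000000)

(5.7034, -20.2097, -0.1659, 10.0000)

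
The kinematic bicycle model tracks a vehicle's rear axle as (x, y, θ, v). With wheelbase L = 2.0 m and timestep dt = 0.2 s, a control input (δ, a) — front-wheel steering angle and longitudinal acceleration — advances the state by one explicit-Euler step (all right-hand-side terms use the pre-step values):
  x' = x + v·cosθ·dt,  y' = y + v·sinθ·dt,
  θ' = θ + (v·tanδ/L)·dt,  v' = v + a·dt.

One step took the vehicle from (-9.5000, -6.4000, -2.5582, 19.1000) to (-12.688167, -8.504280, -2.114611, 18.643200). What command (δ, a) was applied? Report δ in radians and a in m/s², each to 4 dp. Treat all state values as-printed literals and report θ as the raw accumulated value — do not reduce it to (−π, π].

a = (v'−v)/dt = (-0.456800)/0.2 = -2.2840
Δθ = θ'−θ = 0.443589;  (v·dt/L) = 19.1000·0.2/2.0 = 1.910000
tan δ = Δθ·L/(v·dt) = 0.232246  →  δ = 0.2282

δ = 0.2282, a = -2.2840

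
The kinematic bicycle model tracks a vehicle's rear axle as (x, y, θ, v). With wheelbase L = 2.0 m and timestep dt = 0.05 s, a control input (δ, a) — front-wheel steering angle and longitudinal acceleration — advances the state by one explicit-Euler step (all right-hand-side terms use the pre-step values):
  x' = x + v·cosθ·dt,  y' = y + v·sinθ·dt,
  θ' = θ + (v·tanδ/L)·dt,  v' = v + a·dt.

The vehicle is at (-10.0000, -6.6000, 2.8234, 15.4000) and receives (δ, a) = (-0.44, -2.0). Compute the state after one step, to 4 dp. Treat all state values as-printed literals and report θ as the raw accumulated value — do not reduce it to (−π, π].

x' = -10.0000 + 15.4000·cos(2.8234)·0.05 = -10.7313
y' = -6.6000 + 15.4000·sin(2.8234)·0.05 = -6.3591
θ' = 2.8234 + (15.4000/2.0)·tan(-0.44)·0.05 = 2.6421
v' = 15.4000 − 2.0000·0.05 = 15.3000

(-10.7313, -6.3591, 2.6421, 15.3000)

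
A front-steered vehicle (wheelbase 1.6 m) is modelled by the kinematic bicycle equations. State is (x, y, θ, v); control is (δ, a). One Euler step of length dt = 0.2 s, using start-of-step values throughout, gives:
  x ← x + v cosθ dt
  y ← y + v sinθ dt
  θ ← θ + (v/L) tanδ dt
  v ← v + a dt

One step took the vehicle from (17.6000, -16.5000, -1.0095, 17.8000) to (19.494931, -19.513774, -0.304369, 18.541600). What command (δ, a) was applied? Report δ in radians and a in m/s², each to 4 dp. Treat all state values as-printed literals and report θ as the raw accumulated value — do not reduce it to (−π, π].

δ = 0.3069, a = 3.7080

a = (v'−v)/dt = (0.741600)/0.2 = 3.7080
Δθ = θ'−θ = 0.705131;  (v·dt/L) = 17.8000·0.2/1.6 = 2.225000
tan δ = Δθ·L/(v·dt) = 0.316913  →  δ = 0.3069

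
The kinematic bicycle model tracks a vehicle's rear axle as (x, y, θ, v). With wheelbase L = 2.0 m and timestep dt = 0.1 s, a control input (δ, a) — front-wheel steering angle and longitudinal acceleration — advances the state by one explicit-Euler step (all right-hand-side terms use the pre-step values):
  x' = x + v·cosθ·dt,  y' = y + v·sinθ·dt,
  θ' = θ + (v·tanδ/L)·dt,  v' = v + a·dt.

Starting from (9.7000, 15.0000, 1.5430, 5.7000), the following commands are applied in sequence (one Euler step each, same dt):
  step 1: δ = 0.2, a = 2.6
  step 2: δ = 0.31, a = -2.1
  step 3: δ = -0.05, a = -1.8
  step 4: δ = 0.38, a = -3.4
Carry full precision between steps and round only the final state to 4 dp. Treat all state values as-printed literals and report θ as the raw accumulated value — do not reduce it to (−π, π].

(9.5643, 17.2896, 1.7931, 5.2300)

after step 1 (δ=0.2, a=2.6): (9.715842, 15.569780, 1.600772, 5.960000)
after step 2 (δ=0.31, a=-2.1): (9.697979, 16.165512, 1.696230, 5.750000)
after step 3 (δ=-0.05, a=-1.8): (9.626043, 16.735995, 1.681843, 5.570000)
after step 4 (δ=0.38, a=-3.4): (9.564318, 17.289564, 1.793079, 5.230000)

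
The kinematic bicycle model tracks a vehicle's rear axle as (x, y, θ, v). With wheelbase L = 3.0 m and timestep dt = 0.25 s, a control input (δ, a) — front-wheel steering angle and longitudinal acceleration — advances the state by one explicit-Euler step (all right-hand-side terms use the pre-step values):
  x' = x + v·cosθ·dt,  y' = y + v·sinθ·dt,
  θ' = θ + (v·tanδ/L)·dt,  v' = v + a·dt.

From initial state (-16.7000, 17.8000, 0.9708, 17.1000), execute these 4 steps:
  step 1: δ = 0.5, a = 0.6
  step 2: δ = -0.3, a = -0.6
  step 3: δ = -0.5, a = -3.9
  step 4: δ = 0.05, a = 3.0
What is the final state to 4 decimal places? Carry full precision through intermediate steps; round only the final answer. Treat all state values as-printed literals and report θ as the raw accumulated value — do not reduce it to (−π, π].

after step 1 (δ=0.5, a=0.6): (-14.286166, 21.328319, 1.749281, 17.250000)
after step 2 (δ=-0.3, a=-0.6): (-15.051801, 25.572310, 1.304610, 17.100000)
after step 3 (δ=-0.5, a=-3.9): (-13.927246, 29.696749, 0.526129, 16.125000)
after step 4 (δ=0.05, a=3.0): (-10.441193, 31.721201, 0.593373, 16.875000)

(-10.4412, 31.7212, 0.5934, 16.8750)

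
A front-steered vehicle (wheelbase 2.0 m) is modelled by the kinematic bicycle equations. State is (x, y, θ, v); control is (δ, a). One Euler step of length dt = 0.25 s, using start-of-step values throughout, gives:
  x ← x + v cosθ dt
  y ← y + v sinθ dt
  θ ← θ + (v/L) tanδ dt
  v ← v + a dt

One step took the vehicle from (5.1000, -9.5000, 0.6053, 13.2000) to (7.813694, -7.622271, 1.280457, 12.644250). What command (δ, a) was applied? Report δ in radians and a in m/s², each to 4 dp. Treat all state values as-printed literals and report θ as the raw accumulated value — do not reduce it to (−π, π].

δ = 0.3884, a = -2.2230

a = (v'−v)/dt = (-0.555750)/0.25 = -2.2230
Δθ = θ'−θ = 0.675157;  (v·dt/L) = 13.2000·0.25/2.0 = 1.650000
tan δ = Δθ·L/(v·dt) = 0.409186  →  δ = 0.3884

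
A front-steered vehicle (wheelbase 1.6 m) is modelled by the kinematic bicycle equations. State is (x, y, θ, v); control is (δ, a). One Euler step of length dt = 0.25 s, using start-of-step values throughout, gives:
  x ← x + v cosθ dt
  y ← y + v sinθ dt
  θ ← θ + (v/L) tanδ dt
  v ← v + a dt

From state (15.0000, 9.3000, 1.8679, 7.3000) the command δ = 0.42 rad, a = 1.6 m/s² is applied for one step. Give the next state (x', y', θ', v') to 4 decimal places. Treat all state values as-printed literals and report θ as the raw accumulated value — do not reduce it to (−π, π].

x' = 15.0000 + 7.3000·cos(1.8679)·0.25 = 14.4657
y' = 9.3000 + 7.3000·sin(1.8679)·0.25 = 11.0450
θ' = 1.8679 + (7.3000/1.6)·tan(0.42)·0.25 = 2.3773
v' = 7.3000 + 1.6000·0.25 = 7.7000

(14.4657, 11.0450, 2.3773, 7.7000)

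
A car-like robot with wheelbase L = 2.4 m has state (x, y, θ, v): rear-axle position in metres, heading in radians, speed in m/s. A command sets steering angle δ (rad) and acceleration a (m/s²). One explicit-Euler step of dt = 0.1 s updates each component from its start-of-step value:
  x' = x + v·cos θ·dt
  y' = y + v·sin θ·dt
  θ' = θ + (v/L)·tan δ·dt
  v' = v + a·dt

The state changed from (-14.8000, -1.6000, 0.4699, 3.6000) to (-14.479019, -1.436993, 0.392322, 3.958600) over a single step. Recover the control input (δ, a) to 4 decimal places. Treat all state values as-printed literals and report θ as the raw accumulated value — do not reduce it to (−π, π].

δ = -0.4773, a = 3.5860

a = (v'−v)/dt = (0.358600)/0.1 = 3.5860
Δθ = θ'−θ = -0.077578;  (v·dt/L) = 3.6000·0.1/2.4 = 0.150000
tan δ = Δθ·L/(v·dt) = -0.517187  →  δ = -0.4773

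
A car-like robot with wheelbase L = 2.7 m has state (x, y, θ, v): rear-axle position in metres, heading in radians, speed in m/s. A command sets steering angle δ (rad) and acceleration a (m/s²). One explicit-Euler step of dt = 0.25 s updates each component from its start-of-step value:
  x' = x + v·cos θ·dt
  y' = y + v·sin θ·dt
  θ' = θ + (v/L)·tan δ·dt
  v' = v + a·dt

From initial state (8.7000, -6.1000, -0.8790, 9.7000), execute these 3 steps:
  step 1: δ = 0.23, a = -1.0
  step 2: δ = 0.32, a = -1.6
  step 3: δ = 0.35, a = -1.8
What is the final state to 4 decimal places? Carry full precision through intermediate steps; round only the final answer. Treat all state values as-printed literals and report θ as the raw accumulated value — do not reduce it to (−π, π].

(14.2028, -10.2687, -0.0729, 8.6000)

after step 1 (δ=0.23, a=-1.0): (10.246960, -7.967496, -0.668705, 9.450000)
after step 2 (δ=0.32, a=-1.6): (12.100637, -9.432175, -0.378739, 9.050000)
after step 3 (δ=0.35, a=-1.8): (14.202798, -10.268732, -0.072858, 8.600000)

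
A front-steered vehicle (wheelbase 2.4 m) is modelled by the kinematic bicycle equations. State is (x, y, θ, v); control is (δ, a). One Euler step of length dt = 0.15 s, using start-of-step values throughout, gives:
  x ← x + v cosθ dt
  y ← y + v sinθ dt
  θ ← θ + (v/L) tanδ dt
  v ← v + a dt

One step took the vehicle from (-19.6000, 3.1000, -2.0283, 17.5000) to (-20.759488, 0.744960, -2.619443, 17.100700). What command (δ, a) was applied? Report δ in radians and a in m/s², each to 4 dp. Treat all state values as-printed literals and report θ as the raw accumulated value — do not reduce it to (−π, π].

a = (v'−v)/dt = (-0.399300)/0.15 = -2.6620
Δθ = θ'−θ = -0.591143;  (v·dt/L) = 17.5000·0.15/2.4 = 1.093750
tan δ = Δθ·L/(v·dt) = -0.540474  →  δ = -0.4955

δ = -0.4955, a = -2.6620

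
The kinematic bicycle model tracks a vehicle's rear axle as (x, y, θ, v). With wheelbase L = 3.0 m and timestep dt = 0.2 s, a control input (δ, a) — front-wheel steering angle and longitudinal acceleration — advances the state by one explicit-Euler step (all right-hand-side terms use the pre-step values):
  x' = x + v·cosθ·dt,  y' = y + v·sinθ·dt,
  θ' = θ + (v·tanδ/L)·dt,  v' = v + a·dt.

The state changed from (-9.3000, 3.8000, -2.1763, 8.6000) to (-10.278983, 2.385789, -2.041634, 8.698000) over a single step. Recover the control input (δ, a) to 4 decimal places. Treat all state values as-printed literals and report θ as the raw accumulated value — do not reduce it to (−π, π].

δ = 0.2307, a = 0.4900

a = (v'−v)/dt = (0.098000)/0.2 = 0.4900
Δθ = θ'−θ = 0.134666;  (v·dt/L) = 8.6000·0.2/3.0 = 0.573333
tan δ = Δθ·L/(v·dt) = 0.234883  →  δ = 0.2307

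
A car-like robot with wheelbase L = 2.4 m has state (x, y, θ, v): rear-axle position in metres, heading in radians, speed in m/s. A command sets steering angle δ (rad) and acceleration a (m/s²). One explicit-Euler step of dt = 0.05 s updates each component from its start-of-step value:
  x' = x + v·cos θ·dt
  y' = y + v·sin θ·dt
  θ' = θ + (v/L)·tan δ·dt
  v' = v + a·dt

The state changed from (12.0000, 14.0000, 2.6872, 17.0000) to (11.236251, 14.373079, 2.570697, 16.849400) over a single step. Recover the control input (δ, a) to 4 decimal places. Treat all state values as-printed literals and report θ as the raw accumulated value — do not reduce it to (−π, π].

a = (v'−v)/dt = (-0.150600)/0.05 = -3.0120
Δθ = θ'−θ = -0.116503;  (v·dt/L) = 17.0000·0.05/2.4 = 0.354167
tan δ = Δθ·L/(v·dt) = -0.328950  →  δ = -0.3178

δ = -0.3178, a = -3.0120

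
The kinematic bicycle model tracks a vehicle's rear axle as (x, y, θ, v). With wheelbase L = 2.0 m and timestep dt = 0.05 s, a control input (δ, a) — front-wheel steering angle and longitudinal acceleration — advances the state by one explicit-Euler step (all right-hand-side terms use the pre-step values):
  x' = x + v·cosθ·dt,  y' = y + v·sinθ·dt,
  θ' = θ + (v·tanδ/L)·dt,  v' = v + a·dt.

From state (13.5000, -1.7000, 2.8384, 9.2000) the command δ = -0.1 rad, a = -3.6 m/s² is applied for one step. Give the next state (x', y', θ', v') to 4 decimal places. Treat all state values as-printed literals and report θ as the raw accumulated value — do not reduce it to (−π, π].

(13.0610, -1.5627, 2.8153, 9.0200)

x' = 13.5000 + 9.2000·cos(2.8384)·0.05 = 13.0610
y' = -1.7000 + 9.2000·sin(2.8384)·0.05 = -1.5627
θ' = 2.8384 + (9.2000/2.0)·tan(-0.1)·0.05 = 2.8153
v' = 9.2000 − 3.6000·0.05 = 9.0200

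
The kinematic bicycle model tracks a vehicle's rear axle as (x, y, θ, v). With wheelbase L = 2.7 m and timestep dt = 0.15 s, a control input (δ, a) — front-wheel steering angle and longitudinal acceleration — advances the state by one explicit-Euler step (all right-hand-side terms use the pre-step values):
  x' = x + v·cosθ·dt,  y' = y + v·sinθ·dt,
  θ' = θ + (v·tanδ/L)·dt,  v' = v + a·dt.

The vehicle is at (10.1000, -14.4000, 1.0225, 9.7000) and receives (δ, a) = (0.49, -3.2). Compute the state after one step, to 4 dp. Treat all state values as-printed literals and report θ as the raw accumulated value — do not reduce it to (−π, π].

x' = 10.1000 + 9.7000·cos(1.0225)·0.15 = 10.8584
y' = -14.4000 + 9.7000·sin(1.0225)·0.15 = -13.1583
θ' = 1.0225 + (9.7000/2.7)·tan(0.49)·0.15 = 1.3099
v' = 9.7000 − 3.2000·0.15 = 9.2200

(10.8584, -13.1583, 1.3099, 9.2200)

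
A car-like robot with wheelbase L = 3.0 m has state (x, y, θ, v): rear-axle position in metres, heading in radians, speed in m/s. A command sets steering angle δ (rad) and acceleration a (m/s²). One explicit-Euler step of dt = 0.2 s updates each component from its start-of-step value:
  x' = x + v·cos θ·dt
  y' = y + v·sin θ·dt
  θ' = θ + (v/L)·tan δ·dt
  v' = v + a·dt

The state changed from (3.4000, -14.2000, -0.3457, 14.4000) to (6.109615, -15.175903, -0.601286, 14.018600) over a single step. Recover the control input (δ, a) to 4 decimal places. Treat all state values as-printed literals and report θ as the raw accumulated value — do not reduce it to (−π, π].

a = (v'−v)/dt = (-0.381400)/0.2 = -1.9070
Δθ = θ'−θ = -0.255586;  (v·dt/L) = 14.4000·0.2/3.0 = 0.960000
tan δ = Δθ·L/(v·dt) = -0.266235  →  δ = -0.2602

δ = -0.2602, a = -1.9070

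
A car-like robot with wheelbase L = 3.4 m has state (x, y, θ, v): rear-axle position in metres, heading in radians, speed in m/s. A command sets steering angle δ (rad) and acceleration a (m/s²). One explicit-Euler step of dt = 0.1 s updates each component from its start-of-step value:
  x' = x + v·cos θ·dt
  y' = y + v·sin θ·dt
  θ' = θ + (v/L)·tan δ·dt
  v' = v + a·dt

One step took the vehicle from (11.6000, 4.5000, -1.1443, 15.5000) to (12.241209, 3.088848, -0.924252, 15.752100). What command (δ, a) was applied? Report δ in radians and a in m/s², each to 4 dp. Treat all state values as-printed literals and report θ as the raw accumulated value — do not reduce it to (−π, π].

δ = 0.4497, a = 2.5210

a = (v'−v)/dt = (0.252100)/0.1 = 2.5210
Δθ = θ'−θ = 0.220048;  (v·dt/L) = 15.5000·0.1/3.4 = 0.455882
tan δ = Δθ·L/(v·dt) = 0.482686  →  δ = 0.4497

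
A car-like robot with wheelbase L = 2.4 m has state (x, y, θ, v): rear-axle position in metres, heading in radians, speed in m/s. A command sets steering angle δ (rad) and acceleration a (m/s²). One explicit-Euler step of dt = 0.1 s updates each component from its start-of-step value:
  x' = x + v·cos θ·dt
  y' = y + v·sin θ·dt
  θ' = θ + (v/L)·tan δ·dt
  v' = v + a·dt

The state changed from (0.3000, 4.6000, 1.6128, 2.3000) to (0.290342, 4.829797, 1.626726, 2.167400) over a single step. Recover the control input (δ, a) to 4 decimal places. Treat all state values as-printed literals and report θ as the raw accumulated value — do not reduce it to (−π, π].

δ = 0.1443, a = -1.3260

a = (v'−v)/dt = (-0.132600)/0.1 = -1.3260
Δθ = θ'−θ = 0.013926;  (v·dt/L) = 2.3000·0.1/2.4 = 0.095833
tan δ = Δθ·L/(v·dt) = 0.145315  →  δ = 0.1443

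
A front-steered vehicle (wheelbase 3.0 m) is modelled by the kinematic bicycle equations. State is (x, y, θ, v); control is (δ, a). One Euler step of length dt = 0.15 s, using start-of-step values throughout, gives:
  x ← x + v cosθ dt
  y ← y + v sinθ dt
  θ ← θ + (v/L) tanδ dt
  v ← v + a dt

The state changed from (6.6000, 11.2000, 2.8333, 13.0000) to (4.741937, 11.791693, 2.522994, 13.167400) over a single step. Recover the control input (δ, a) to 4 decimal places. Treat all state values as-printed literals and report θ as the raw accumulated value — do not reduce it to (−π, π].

a = (v'−v)/dt = (0.167400)/0.15 = 1.1160
Δθ = θ'−θ = -0.310306;  (v·dt/L) = 13.0000·0.15/3.0 = 0.650000
tan δ = Δθ·L/(v·dt) = -0.477394  →  δ = -0.4454

δ = -0.4454, a = 1.1160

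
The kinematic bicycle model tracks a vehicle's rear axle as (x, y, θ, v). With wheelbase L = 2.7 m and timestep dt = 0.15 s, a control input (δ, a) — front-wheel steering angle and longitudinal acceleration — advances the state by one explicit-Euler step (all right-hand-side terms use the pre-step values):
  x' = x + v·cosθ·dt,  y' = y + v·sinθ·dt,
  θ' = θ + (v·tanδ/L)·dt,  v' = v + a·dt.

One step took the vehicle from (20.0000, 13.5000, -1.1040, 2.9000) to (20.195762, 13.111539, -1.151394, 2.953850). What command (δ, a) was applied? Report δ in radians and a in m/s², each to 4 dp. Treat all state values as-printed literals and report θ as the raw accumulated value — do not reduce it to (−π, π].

δ = -0.2861, a = 0.3590

a = (v'−v)/dt = (0.053850)/0.15 = 0.3590
Δθ = θ'−θ = -0.047394;  (v·dt/L) = 2.9000·0.15/2.7 = 0.161111
tan δ = Δθ·L/(v·dt) = -0.294170  →  δ = -0.2861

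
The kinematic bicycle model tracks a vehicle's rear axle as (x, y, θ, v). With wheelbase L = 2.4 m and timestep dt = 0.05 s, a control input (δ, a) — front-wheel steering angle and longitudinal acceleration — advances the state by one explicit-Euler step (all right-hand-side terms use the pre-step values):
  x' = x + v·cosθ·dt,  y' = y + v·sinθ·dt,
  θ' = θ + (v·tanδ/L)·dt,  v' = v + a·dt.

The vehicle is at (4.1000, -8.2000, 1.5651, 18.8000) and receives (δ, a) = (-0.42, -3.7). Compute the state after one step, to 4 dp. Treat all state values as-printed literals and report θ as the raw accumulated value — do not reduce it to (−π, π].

x' = 4.1000 + 18.8000·cos(1.5651)·0.05 = 4.1054
y' = -8.2000 + 18.8000·sin(1.5651)·0.05 = -7.2600
θ' = 1.5651 + (18.8000/2.4)·tan(-0.42)·0.05 = 1.3902
v' = 18.8000 − 3.7000·0.05 = 18.6150

(4.1054, -7.2600, 1.3902, 18.6150)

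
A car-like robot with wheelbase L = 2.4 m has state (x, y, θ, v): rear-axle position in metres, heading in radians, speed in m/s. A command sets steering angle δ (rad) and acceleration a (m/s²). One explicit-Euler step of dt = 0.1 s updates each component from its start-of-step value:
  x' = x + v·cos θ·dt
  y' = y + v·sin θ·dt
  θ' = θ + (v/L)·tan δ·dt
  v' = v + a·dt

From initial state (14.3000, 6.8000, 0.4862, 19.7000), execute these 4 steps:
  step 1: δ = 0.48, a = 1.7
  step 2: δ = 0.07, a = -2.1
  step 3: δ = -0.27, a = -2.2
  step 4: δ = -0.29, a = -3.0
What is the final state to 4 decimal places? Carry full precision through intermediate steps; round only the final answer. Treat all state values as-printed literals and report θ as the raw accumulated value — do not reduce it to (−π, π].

(19.7937, 12.2348, 0.5032, 19.1400)

after step 1 (δ=0.48, a=1.7): (16.041706, 7.720521, 0.913535, 19.870000)
after step 2 (δ=0.07, a=-2.1): (17.255666, 9.293566, 0.971584, 19.660000)
after step 3 (δ=-0.27, a=-2.2): (18.364475, 10.917049, 0.744873, 19.440000)
after step 4 (δ=-0.29, a=-3.0): (19.793654, 12.234845, 0.503158, 19.140000)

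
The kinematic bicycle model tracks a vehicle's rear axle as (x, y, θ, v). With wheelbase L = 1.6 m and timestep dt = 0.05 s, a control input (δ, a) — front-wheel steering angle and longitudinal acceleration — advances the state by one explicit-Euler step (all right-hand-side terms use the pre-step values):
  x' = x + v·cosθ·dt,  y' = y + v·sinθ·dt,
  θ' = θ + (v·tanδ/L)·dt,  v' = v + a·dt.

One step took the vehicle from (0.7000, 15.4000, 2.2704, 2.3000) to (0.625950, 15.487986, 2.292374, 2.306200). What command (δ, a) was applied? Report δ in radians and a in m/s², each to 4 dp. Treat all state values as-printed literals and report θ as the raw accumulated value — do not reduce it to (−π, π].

a = (v'−v)/dt = (0.006200)/0.05 = 0.1240
Δθ = θ'−θ = 0.021974;  (v·dt/L) = 2.3000·0.05/1.6 = 0.071875
tan δ = Δθ·L/(v·dt) = 0.305725  →  δ = 0.2967

δ = 0.2967, a = 0.1240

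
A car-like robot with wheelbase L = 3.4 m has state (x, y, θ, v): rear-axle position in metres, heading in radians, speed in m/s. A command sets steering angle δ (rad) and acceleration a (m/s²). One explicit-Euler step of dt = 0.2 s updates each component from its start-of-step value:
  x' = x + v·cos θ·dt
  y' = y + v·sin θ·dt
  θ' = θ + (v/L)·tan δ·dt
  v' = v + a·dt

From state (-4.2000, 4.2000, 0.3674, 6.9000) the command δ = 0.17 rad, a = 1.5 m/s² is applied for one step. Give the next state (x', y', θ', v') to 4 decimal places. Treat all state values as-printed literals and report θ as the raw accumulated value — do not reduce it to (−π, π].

(-2.9121, 4.6957, 0.4371, 7.2000)

x' = -4.2000 + 6.9000·cos(0.3674)·0.2 = -2.9121
y' = 4.2000 + 6.9000·sin(0.3674)·0.2 = 4.6957
θ' = 0.3674 + (6.9000/3.4)·tan(0.17)·0.2 = 0.4371
v' = 6.9000 + 1.5000·0.2 = 7.2000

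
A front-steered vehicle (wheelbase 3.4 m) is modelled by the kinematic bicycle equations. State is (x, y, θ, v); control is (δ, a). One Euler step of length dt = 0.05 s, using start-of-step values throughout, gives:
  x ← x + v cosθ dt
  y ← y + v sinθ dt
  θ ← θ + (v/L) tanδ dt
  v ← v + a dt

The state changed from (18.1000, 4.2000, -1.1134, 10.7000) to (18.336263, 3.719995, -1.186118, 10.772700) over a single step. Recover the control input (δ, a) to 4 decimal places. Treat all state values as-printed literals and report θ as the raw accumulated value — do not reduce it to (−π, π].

δ = -0.4329, a = 1.4540

a = (v'−v)/dt = (0.072700)/0.05 = 1.4540
Δθ = θ'−θ = -0.072718;  (v·dt/L) = 10.7000·0.05/3.4 = 0.157353
tan δ = Δθ·L/(v·dt) = -0.462133  →  δ = -0.4329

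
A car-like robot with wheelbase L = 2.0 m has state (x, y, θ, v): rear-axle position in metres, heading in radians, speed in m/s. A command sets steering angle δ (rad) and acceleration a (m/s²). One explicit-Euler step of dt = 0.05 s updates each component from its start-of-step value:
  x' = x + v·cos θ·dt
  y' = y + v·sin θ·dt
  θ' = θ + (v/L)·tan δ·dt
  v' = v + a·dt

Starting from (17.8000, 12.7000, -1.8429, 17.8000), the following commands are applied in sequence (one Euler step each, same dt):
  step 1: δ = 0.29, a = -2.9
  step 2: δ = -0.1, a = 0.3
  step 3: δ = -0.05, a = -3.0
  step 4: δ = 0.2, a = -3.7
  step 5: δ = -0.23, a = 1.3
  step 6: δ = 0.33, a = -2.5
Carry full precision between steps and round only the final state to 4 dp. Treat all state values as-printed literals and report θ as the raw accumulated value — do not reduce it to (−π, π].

(16.8084, 7.5322, -1.6402, 17.2750)

after step 1 (δ=0.29, a=-2.9): (17.560805, 11.842745, -1.710106, 17.655000)
after step 2 (δ=-0.1, a=0.3): (17.438227, 10.968547, -1.754392, 17.670000)
after step 3 (δ=-0.05, a=-3.0): (17.276930, 10.099896, -1.776497, 17.520000)
after step 4 (δ=0.2, a=-3.7): (17.098004, 9.242363, -1.687710, 17.335000)
after step 5 (δ=-0.23, a=1.3): (16.996899, 8.381530, -1.789182, 17.400000)
after step 6 (δ=0.33, a=-2.5): (16.808410, 7.532194, -1.640184, 17.275000)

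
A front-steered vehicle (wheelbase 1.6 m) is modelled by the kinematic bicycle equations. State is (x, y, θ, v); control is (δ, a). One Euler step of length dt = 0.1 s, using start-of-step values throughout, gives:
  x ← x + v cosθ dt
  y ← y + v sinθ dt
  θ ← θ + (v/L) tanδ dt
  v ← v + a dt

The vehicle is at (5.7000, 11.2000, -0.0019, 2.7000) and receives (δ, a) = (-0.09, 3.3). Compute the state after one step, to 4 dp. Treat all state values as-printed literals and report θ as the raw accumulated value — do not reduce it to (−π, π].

(5.9700, 11.1995, -0.0171, 3.0300)

x' = 5.7000 + 2.7000·cos(-0.0019)·0.1 = 5.9700
y' = 11.2000 + 2.7000·sin(-0.0019)·0.1 = 11.1995
θ' = -0.0019 + (2.7000/1.6)·tan(-0.09)·0.1 = -0.0171
v' = 2.7000 + 3.3000·0.1 = 3.0300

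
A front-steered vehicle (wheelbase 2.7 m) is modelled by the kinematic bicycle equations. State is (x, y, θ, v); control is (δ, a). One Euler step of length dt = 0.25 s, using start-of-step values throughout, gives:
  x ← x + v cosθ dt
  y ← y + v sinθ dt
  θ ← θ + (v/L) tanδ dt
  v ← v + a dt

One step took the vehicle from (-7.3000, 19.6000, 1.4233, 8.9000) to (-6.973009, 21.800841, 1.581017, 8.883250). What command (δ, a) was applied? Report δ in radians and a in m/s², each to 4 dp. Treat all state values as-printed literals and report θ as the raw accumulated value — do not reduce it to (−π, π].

a = (v'−v)/dt = (-0.016750)/0.25 = -0.0670
Δθ = θ'−θ = 0.157717;  (v·dt/L) = 8.9000·0.25/2.7 = 0.824074
tan δ = Δθ·L/(v·dt) = 0.191387  →  δ = 0.1891

δ = 0.1891, a = -0.0670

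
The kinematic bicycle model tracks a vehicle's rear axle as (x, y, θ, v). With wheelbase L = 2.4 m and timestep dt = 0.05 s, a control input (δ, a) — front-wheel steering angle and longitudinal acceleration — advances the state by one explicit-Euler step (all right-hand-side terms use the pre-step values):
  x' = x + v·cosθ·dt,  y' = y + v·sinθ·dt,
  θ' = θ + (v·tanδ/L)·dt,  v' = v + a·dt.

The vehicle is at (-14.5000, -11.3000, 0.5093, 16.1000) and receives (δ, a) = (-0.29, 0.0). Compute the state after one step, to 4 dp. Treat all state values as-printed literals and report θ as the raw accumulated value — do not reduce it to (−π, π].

x' = -14.5000 + 16.1000·cos(0.5093)·0.05 = -13.7972
y' = -11.3000 + 16.1000·sin(0.5093)·0.05 = -10.9075
θ' = 0.5093 + (16.1000/2.4)·tan(-0.29)·0.05 = 0.4092
v' = 16.1000 + 0.0000·0.05 = 16.1000

(-13.7972, -10.9075, 0.4092, 16.1000)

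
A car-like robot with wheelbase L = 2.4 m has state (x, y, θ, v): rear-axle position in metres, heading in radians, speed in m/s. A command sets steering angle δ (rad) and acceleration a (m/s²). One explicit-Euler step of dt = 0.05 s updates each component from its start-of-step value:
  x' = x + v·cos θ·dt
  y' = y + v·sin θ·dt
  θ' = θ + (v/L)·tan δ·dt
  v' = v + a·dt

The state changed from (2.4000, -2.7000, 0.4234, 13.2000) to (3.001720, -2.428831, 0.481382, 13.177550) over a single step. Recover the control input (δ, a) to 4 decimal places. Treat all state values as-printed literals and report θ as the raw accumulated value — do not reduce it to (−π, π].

δ = 0.2078, a = -0.4490

a = (v'−v)/dt = (-0.022450)/0.05 = -0.4490
Δθ = θ'−θ = 0.057982;  (v·dt/L) = 13.2000·0.05/2.4 = 0.275000
tan δ = Δθ·L/(v·dt) = 0.210844  →  δ = 0.2078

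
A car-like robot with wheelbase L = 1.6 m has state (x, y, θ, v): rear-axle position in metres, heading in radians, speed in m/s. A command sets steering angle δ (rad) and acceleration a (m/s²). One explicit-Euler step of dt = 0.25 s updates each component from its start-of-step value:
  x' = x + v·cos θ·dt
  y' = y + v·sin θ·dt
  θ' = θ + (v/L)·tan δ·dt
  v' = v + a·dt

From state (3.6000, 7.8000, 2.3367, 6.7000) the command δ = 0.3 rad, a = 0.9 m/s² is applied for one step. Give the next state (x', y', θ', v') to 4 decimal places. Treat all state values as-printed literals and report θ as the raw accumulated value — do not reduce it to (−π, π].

(2.4389, 9.0073, 2.6605, 6.9250)

x' = 3.6000 + 6.7000·cos(2.3367)·0.25 = 2.4389
y' = 7.8000 + 6.7000·sin(2.3367)·0.25 = 9.0073
θ' = 2.3367 + (6.7000/1.6)·tan(0.3)·0.25 = 2.6605
v' = 6.7000 + 0.9000·0.25 = 6.9250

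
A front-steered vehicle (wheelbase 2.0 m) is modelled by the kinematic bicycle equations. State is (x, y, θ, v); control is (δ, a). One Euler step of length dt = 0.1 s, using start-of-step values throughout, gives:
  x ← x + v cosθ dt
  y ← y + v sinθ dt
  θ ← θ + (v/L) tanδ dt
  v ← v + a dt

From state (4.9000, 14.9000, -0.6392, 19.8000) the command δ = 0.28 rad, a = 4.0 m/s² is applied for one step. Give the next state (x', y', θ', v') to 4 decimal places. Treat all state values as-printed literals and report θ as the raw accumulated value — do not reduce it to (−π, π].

x' = 4.9000 + 19.8000·cos(-0.6392)·0.1 = 6.4891
y' = 14.9000 + 19.8000·sin(-0.6392)·0.1 = 13.7188
θ' = -0.6392 + (19.8000/2.0)·tan(0.28)·0.1 = -0.3545
v' = 19.8000 + 4.0000·0.1 = 20.2000

(6.4891, 13.7188, -0.3545, 20.2000)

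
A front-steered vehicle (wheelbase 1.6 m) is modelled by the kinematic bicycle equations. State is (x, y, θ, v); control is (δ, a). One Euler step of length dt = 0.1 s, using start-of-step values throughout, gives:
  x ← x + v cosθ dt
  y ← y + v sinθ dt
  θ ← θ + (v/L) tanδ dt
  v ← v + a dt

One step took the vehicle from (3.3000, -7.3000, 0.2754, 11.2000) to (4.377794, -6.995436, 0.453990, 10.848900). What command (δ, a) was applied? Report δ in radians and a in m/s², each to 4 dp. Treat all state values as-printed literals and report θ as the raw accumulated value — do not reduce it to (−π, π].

a = (v'−v)/dt = (-0.351100)/0.1 = -3.5110
Δθ = θ'−θ = 0.178590;  (v·dt/L) = 11.2000·0.1/1.6 = 0.700000
tan δ = Δθ·L/(v·dt) = 0.255129  →  δ = 0.2498

δ = 0.2498, a = -3.5110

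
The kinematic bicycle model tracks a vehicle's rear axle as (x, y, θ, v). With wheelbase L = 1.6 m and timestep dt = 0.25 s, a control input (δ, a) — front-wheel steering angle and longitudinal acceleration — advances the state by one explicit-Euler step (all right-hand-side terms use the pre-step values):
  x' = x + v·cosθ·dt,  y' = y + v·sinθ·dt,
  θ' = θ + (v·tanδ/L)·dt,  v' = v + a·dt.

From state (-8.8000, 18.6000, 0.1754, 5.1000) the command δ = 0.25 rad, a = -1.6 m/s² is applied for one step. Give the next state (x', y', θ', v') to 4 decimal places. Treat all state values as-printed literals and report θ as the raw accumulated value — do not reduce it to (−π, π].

(-7.5446, 18.8225, 0.3789, 4.7000)

x' = -8.8000 + 5.1000·cos(0.1754)·0.25 = -7.5446
y' = 18.6000 + 5.1000·sin(0.1754)·0.25 = 18.8225
θ' = 0.1754 + (5.1000/1.6)·tan(0.25)·0.25 = 0.3789
v' = 5.1000 − 1.6000·0.25 = 4.7000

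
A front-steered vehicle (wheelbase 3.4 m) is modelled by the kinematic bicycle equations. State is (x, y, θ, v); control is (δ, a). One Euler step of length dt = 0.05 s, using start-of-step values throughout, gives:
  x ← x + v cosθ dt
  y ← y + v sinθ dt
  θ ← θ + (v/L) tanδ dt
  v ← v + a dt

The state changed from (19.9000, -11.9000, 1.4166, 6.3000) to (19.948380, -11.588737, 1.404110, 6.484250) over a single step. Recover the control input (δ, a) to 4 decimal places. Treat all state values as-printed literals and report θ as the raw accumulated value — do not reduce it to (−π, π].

δ = -0.1340, a = 3.6850

a = (v'−v)/dt = (0.184250)/0.05 = 3.6850
Δθ = θ'−θ = -0.012490;  (v·dt/L) = 6.3000·0.05/3.4 = 0.092647
tan δ = Δθ·L/(v·dt) = -0.134813  →  δ = -0.1340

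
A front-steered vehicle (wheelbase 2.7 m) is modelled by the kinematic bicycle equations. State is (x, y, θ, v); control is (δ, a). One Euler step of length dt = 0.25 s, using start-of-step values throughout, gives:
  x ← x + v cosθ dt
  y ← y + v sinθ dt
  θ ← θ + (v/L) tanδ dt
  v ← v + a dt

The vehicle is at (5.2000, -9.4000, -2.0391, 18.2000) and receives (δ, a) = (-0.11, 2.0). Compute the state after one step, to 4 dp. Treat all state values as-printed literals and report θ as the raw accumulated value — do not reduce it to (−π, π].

(3.1463, -13.4601, -2.2252, 18.7000)

x' = 5.2000 + 18.2000·cos(-2.0391)·0.25 = 3.1463
y' = -9.4000 + 18.2000·sin(-2.0391)·0.25 = -13.4601
θ' = -2.0391 + (18.2000/2.7)·tan(-0.11)·0.25 = -2.2252
v' = 18.2000 + 2.0000·0.25 = 18.7000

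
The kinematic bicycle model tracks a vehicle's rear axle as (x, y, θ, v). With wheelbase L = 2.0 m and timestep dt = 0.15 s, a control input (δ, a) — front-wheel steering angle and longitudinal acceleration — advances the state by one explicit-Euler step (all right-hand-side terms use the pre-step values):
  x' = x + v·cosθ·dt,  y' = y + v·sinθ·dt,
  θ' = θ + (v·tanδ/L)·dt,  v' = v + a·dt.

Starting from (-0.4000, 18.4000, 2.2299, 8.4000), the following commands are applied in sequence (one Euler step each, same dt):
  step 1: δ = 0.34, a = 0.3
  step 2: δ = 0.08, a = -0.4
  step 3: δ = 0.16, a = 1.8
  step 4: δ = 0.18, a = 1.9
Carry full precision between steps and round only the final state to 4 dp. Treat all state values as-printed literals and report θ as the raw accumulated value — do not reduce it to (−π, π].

after step 1 (δ=0.34, a=0.3): (-1.171635, 19.396082, 2.452754, 8.445000)
after step 2 (δ=0.08, a=-0.4): (-2.149547, 20.201280, 2.503533, 8.385000)
after step 3 (δ=0.16, a=1.8): (-3.159838, 20.950444, 2.605020, 8.655000)
after step 4 (δ=0.18, a=1.9): (-4.275639, 21.614101, 2.723141, 8.940000)

(-4.2756, 21.6141, 2.7231, 8.9400)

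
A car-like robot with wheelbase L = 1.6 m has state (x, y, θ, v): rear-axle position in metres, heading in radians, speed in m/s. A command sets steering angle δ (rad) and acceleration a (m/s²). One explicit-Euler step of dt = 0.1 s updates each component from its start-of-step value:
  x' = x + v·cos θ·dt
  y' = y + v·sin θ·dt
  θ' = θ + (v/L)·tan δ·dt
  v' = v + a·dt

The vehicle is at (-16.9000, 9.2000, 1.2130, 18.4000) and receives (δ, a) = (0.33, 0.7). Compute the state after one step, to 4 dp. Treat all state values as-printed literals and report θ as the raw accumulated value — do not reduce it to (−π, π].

(-16.2556, 10.9235, 1.6069, 18.4700)

x' = -16.9000 + 18.4000·cos(1.2130)·0.1 = -16.2556
y' = 9.2000 + 18.4000·sin(1.2130)·0.1 = 10.9235
θ' = 1.2130 + (18.4000/1.6)·tan(0.33)·0.1 = 1.6069
v' = 18.4000 + 0.7000·0.1 = 18.4700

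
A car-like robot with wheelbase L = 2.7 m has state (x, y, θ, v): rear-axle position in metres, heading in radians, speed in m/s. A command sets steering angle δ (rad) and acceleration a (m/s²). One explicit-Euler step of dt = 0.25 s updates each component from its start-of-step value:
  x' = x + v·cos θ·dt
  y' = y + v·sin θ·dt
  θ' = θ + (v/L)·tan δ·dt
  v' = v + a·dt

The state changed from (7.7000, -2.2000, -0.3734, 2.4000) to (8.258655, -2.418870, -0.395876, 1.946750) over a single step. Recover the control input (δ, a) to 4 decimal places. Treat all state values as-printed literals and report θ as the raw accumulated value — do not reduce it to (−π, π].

δ = -0.1008, a = -1.8130

a = (v'−v)/dt = (-0.453250)/0.25 = -1.8130
Δθ = θ'−θ = -0.022476;  (v·dt/L) = 2.4000·0.25/2.7 = 0.222222
tan δ = Δθ·L/(v·dt) = -0.101142  →  δ = -0.1008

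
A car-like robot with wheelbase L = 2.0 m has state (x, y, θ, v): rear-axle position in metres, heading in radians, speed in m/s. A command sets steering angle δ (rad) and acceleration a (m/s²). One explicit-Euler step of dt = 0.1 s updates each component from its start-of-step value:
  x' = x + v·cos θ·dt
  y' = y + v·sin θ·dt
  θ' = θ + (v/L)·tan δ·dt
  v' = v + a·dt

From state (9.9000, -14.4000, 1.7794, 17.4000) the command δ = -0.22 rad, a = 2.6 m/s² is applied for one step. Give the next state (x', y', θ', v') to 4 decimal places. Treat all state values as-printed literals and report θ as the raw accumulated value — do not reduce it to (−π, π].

x' = 9.9000 + 17.4000·cos(1.7794)·0.1 = 9.5397
y' = -14.4000 + 17.4000·sin(1.7794)·0.1 = -12.6977
θ' = 1.7794 + (17.4000/2.0)·tan(-0.22)·0.1 = 1.5849
v' = 17.4000 + 2.6000·0.1 = 17.6600

(9.5397, -12.6977, 1.5849, 17.6600)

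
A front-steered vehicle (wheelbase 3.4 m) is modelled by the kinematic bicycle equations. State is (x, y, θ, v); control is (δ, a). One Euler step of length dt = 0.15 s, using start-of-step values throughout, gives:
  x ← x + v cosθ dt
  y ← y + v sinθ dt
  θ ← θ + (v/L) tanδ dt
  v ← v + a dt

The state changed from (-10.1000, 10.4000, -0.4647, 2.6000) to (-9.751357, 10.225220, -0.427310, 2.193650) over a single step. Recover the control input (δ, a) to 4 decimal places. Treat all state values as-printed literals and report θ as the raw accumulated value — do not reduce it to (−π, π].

δ = 0.3151, a = -2.7090

a = (v'−v)/dt = (-0.406350)/0.15 = -2.7090
Δθ = θ'−θ = 0.037390;  (v·dt/L) = 2.6000·0.15/3.4 = 0.114706
tan δ = Δθ·L/(v·dt) = 0.325964  →  δ = 0.3151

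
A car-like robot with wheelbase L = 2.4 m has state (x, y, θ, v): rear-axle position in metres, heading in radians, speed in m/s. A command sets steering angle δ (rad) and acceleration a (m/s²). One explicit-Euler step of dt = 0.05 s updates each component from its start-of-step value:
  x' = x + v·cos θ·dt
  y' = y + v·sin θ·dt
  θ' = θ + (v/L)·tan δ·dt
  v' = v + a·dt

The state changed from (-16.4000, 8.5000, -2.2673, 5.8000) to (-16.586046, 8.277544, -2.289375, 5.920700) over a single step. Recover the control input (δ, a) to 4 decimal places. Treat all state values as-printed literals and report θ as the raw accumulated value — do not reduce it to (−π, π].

a = (v'−v)/dt = (0.120700)/0.05 = 2.4140
Δθ = θ'−θ = -0.022075;  (v·dt/L) = 5.8000·0.05/2.4 = 0.120833
tan δ = Δθ·L/(v·dt) = -0.182690  →  δ = -0.1807

δ = -0.1807, a = 2.4140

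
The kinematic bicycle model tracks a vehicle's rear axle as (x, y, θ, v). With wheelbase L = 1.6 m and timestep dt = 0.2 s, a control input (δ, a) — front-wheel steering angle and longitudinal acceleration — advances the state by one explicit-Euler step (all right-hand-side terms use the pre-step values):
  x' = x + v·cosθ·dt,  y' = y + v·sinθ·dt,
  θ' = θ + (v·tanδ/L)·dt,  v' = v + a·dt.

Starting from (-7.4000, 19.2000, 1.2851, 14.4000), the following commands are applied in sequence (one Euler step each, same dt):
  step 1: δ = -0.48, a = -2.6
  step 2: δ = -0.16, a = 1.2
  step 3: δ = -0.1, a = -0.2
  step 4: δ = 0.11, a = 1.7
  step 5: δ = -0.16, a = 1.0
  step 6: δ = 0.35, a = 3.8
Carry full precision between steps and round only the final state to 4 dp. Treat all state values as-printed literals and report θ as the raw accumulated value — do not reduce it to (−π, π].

after step 1 (δ=-0.48, a=-2.6): (-6.588342, 21.963261, 0.348000, 13.880000)
after step 2 (δ=-0.16, a=1.2): (-3.978745, 22.909929, 0.068007, 14.120000)
after step 3 (δ=-0.1, a=-0.2): (-1.161273, 23.101833, -0.109084, 14.080000)
after step 4 (δ=0.11, a=1.7): (1.637989, 22.795263, 0.085301, 14.420000)
after step 5 (δ=-0.16, a=1.0): (4.511503, 23.040973, -0.205585, 14.620000)
after step 6 (δ=0.35, a=3.8): (7.373928, 22.444067, 0.461504, 15.380000)

(7.3739, 22.4441, 0.4615, 15.3800)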